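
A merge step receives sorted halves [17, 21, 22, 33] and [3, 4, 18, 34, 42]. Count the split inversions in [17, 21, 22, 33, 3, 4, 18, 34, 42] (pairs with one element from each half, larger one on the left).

11 split inversions

Take each right-half value and tally the left-half values above it:
r = 3: 17, 21, 22, 33 → 4
r = 4: 17, 21, 22, 33 → 4
r = 18: 21, 22, 33 → 3
r = 34: none → 0
r = 42: none → 0
Cross-inversions: 4 + 4 + 3 + 0 + 0 = 11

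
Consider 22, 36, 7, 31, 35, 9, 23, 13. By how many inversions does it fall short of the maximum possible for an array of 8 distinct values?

Maximum inversions for 8 distinct elements is C(8, 2) = 8·7/2 = 28.
Current inversions — for each element, count later smaller elements:
22: 3
36: 6
7: 0
31: 3
35: 3
9: 0
23: 1
13: 0
Current total: 3 + 6 + 0 + 3 + 3 + 0 + 1 + 0 = 16
Shortfall: 28 − 16 = 12

12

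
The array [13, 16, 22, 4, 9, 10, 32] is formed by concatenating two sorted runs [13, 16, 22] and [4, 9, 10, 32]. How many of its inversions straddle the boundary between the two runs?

Count, for every r in R, how many entries of L exceed r:
r = 4: 13, 16, 22 → 3
r = 9: 13, 16, 22 → 3
r = 10: 13, 16, 22 → 3
r = 32: none → 0
Cross-inversions: 3 + 3 + 3 + 0 = 9

Cross-inversions: 9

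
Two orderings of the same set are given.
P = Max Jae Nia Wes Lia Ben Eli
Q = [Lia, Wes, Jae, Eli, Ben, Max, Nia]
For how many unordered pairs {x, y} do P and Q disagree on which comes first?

13

Assign each item its position (1..7) in the first ordering, then rewrite the second ordering as that position sequence:
positions: Max→1, Jae→2, Nia→3, Wes→4, Lia→5, Ben→6, Eli→7
second ordering as positions: [5, 4, 2, 7, 6, 1, 3]
Discordant pairs = inversions in this position sequence.
5: 4, 2, 1, 3 → 4
4: 2, 1, 3 → 3
2: 1 → 1
7: 6, 1, 3 → 3
6: 1, 3 → 2
1: 0
3: 0
Total: 4 + 3 + 1 + 3 + 2 + 0 + 0 = 13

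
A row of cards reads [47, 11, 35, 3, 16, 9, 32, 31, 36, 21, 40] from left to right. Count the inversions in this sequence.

23 inversions

Element-by-element contributions:
47 → 11, 35, 3, 16, 9, 32, 31, 36, 21, 40 → 10
11 → 3, 9 → 2
35 → 3, 16, 9, 32, 31, 21 → 6
3 → none → 0
16 → 9 → 1
9 → none → 0
32 → 31, 21 → 2
31 → 21 → 1
36 → 21 → 1
21 → none → 0
40 → none → 0
Sum: 10 + 2 + 6 + 0 + 1 + 0 + 2 + 1 + 1 + 0 + 0 = 23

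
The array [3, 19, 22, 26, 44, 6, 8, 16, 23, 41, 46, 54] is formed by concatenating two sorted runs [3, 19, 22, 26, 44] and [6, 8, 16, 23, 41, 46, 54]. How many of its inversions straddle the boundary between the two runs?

Count, for every r in R, how many entries of L exceed r:
r = 6: 19, 22, 26, 44 → 4
r = 8: 19, 22, 26, 44 → 4
r = 16: 19, 22, 26, 44 → 4
r = 23: 26, 44 → 2
r = 41: 44 → 1
r = 46: none → 0
r = 54: none → 0
Cross-inversions: 4 + 4 + 4 + 2 + 1 + 0 + 0 = 15

15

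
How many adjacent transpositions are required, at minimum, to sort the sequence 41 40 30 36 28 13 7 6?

Swaps: 27

The minimum number of adjacent swaps to sort an array equals its inversion count, since every such swap removes exactly one inversion.
Count inversions — for each element, later elements that are smaller:
41: 40, 30, 36, 28, 13, 7, 6 → 7
40: 30, 36, 28, 13, 7, 6 → 6
30: 28, 13, 7, 6 → 4
36: 28, 13, 7, 6 → 4
28: 13, 7, 6 → 3
13: 7, 6 → 2
7: 6 → 1
6: none → 0
Total inversions: 7 + 6 + 4 + 4 + 3 + 2 + 1 + 0 = 27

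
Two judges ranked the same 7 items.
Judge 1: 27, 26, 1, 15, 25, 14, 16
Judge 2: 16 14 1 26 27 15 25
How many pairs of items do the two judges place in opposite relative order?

There are 14 discordant pairs.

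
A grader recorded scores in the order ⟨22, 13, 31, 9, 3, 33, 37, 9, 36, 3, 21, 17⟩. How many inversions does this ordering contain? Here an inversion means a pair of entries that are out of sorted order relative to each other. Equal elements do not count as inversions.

33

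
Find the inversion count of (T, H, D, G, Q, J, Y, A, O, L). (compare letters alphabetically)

Count, for each position, how many later elements it exceeds:
T → H, D, G, Q, J, A, O, L → 8
H → D, G, A → 3
D → A → 1
G → A → 1
Q → J, A, O, L → 4
J → A → 1
Y → A, O, L → 3
A → none → 0
O → L → 1
L → none → 0
Sum: 8 + 3 + 1 + 1 + 4 + 1 + 3 + 0 + 1 + 0 = 22

22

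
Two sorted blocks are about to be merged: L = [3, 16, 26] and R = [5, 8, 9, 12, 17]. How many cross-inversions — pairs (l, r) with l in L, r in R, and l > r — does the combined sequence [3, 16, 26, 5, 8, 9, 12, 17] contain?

Take each right-half value and tally the left-half values above it:
r = 5: 16, 26 → 2
r = 8: 16, 26 → 2
r = 9: 16, 26 → 2
r = 12: 16, 26 → 2
r = 17: 26 → 1
Cross-inversions: 2 + 2 + 2 + 2 + 1 = 9

9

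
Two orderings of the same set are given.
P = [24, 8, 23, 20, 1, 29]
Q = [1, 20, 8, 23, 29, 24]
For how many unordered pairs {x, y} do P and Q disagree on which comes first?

Assign each item its position (1..6) in the first ordering, then rewrite the second ordering as that position sequence:
positions: 24→1, 8→2, 23→3, 20→4, 1→5, 29→6
second ordering as positions: [5, 4, 2, 3, 6, 1]
Discordant pairs = inversions in this position sequence.
5: 4, 2, 3, 1 → 4
4: 2, 3, 1 → 3
2: 1 → 1
3: 1 → 1
6: 1 → 1
1: 0
Total: 4 + 3 + 1 + 1 + 1 + 0 = 10

There are 10 disagreeing pairs.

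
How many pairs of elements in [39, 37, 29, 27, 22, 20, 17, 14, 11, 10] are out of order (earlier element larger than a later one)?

45

Sweep left to right; for each value list the smaller values that follow it:
39 → 37, 29, 27, 22, 20, 17, 14, 11, 10 → 9
37 → 29, 27, 22, 20, 17, 14, 11, 10 → 8
29 → 27, 22, 20, 17, 14, 11, 10 → 7
27 → 22, 20, 17, 14, 11, 10 → 6
22 → 20, 17, 14, 11, 10 → 5
20 → 17, 14, 11, 10 → 4
17 → 14, 11, 10 → 3
14 → 11, 10 → 2
11 → 10 → 1
10 → none → 0
Sum: 9 + 8 + 7 + 6 + 5 + 4 + 3 + 2 + 1 + 0 = 45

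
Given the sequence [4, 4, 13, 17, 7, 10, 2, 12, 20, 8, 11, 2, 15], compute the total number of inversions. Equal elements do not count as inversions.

33

Element-by-element contributions:
4: 2
4: 2
13: 7
17: 8
7: 2
10: 3
2: 0
12: 3
20: 4
8: 1
11: 1
2: 0
15: 0
Sum: 2 + 2 + 7 + 8 + 2 + 3 + 0 + 3 + 4 + 1 + 1 + 0 + 0 = 33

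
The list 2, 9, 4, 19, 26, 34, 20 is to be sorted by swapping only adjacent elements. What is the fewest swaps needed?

Adjacent swaps: 3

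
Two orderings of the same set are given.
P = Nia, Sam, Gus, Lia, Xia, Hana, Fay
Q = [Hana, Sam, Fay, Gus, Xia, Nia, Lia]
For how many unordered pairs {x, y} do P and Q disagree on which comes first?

Assign each item its position (1..7) in the first ordering, then rewrite the second ordering as that position sequence:
positions: Nia→1, Sam→2, Gus→3, Lia→4, Xia→5, Hana→6, Fay→7
second ordering as positions: [6, 2, 7, 3, 5, 1, 4]
Discordant pairs = inversions in this position sequence.
6: 2, 3, 5, 1, 4 → 5
2: 1 → 1
7: 3, 5, 1, 4 → 4
3: 1 → 1
5: 1, 4 → 2
1: 0
4: 0
Total: 5 + 1 + 4 + 1 + 2 + 0 + 0 = 13

13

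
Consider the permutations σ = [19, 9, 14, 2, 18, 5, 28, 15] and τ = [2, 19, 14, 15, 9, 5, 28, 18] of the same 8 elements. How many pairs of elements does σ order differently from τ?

Assign each item its position (1..8) in the first ordering, then rewrite the second ordering as that position sequence:
positions: 19→1, 9→2, 14→3, 2→4, 18→5, 5→6, 28→7, 15→8
second ordering as positions: [4, 1, 3, 8, 2, 6, 7, 5]
Discordant pairs = inversions in this position sequence.
4: 1, 3, 2 → 3
1: 0
3: 2 → 1
8: 2, 6, 7, 5 → 4
2: 0
6: 5 → 1
7: 5 → 1
5: 0
Total: 3 + 0 + 1 + 4 + 0 + 1 + 1 + 0 = 10

10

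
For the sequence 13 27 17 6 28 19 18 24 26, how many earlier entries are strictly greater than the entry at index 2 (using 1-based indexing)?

0

The element at index 2 is 27.
Elements before it: 13
None of them are larger than 27.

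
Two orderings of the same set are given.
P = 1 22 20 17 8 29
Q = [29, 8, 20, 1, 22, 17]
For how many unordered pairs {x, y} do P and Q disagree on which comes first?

11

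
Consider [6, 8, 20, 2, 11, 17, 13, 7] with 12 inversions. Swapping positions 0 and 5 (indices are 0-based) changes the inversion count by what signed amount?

Positions 0 and 5 hold 6 and 17; after swapping, the array is [17, 8, 20, 2, 11, 6, 13, 7].
For each element, count later entries that are smaller:
17: 6
8: 3
20: 5
2: 0
11: 2
6: 0
13: 1
7: 0
Sum: 6 + 3 + 5 + 0 + 2 + 0 + 1 + 0 = 17
Change: 17 − 12 = +5

+5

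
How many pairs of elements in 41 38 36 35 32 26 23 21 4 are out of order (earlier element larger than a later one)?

For each element, count later entries that are smaller:
41: 8
38: 7
36: 6
35: 5
32: 4
26: 3
23: 2
21: 1
4: 0
Sum: 8 + 7 + 6 + 5 + 4 + 3 + 2 + 1 + 0 = 36

There are 36 inversions.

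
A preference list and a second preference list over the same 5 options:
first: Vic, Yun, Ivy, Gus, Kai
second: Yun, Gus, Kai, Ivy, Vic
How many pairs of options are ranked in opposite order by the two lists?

Assign each item its position (1..5) in the first ordering, then rewrite the second ordering as that position sequence:
positions: Vic→1, Yun→2, Ivy→3, Gus→4, Kai→5
second ordering as positions: [2, 4, 5, 3, 1]
Discordant pairs = inversions in this position sequence.
2: 1 → 1
4: 3, 1 → 2
5: 3, 1 → 2
3: 1 → 1
1: 0
Total: 1 + 2 + 2 + 1 + 0 = 6

There are 6 pairs.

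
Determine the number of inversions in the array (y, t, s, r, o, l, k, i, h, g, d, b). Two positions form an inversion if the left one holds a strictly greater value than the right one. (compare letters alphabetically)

66 inversions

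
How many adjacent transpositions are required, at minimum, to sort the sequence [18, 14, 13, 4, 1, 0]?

15 swaps

Minimum adjacent swaps = number of inversions (each swap of adjacent out-of-order elements removes one inversion and no swap can remove more).
Count inversions — for each element, later elements that are smaller:
18: 14, 13, 4, 1, 0 → 5
14: 13, 4, 1, 0 → 4
13: 4, 1, 0 → 3
4: 1, 0 → 2
1: 0 → 1
0: none → 0
Total inversions: 5 + 4 + 3 + 2 + 1 + 0 = 15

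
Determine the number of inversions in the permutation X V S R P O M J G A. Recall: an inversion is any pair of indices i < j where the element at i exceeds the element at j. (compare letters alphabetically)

Inversions: 45

For each element, count later entries that are smaller:
X → V, S, R, P, O, M, J, G, A → 9
V → S, R, P, O, M, J, G, A → 8
S → R, P, O, M, J, G, A → 7
R → P, O, M, J, G, A → 6
P → O, M, J, G, A → 5
O → M, J, G, A → 4
M → J, G, A → 3
J → G, A → 2
G → A → 1
A → none → 0
Sum: 9 + 8 + 7 + 6 + 5 + 4 + 3 + 2 + 1 + 0 = 45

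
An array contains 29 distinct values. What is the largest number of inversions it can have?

406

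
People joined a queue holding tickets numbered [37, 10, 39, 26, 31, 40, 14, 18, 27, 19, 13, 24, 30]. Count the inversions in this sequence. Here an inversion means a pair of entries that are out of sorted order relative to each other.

44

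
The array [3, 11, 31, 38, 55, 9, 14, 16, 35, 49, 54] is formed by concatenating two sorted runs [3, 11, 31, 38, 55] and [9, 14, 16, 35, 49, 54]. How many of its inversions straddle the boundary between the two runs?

14 cross-inversions

For each element r of the right run, count left-run elements greater than r:
r = 9: 11, 31, 38, 55 → 4
r = 14: 31, 38, 55 → 3
r = 16: 31, 38, 55 → 3
r = 35: 38, 55 → 2
r = 49: 55 → 1
r = 54: 55 → 1
Cross-inversions: 4 + 3 + 3 + 2 + 1 + 1 = 14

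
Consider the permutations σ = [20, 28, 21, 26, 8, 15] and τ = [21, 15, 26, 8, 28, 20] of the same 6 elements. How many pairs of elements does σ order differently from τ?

11 discordant pairs

Assign each item its position (1..6) in the first ordering, then rewrite the second ordering as that position sequence:
positions: 20→1, 28→2, 21→3, 26→4, 8→5, 15→6
second ordering as positions: [3, 6, 4, 5, 2, 1]
Discordant pairs = inversions in this position sequence.
3: 2, 1 → 2
6: 4, 5, 2, 1 → 4
4: 2, 1 → 2
5: 2, 1 → 2
2: 1 → 1
1: 0
Total: 2 + 4 + 2 + 2 + 1 + 0 = 11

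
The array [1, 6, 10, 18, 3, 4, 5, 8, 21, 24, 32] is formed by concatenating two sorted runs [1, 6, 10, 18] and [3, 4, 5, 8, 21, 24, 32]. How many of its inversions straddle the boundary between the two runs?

11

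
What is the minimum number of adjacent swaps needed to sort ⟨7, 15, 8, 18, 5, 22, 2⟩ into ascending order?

Adjacent swaps: 11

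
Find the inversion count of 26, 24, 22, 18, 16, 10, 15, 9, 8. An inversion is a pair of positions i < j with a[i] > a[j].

35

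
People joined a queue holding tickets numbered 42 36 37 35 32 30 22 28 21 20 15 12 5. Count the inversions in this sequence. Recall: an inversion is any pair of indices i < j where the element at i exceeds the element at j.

For each element, count later entries that are smaller:
42 → 36, 37, 35, 32, 30, 22, 28, 21, 20, 15, 12, 5 → 12
36 → 35, 32, 30, 22, 28, 21, 20, 15, 12, 5 → 10
37 → 35, 32, 30, 22, 28, 21, 20, 15, 12, 5 → 10
35 → 32, 30, 22, 28, 21, 20, 15, 12, 5 → 9
32 → 30, 22, 28, 21, 20, 15, 12, 5 → 8
30 → 22, 28, 21, 20, 15, 12, 5 → 7
22 → 21, 20, 15, 12, 5 → 5
28 → 21, 20, 15, 12, 5 → 5
21 → 20, 15, 12, 5 → 4
20 → 15, 12, 5 → 3
15 → 12, 5 → 2
12 → 5 → 1
5 → none → 0
Sum: 12 + 10 + 10 + 9 + 8 + 7 + 5 + 5 + 4 + 3 + 2 + 1 + 0 = 76

76 inversions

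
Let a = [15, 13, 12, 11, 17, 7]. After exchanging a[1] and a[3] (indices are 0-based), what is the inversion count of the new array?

Positions 1 and 3 hold 13 and 11; after swapping, the array is [15, 11, 12, 13, 17, 7].
Element-by-element contributions:
15 → 11, 12, 13, 7 → 4
11 → 7 → 1
12 → 7 → 1
13 → 7 → 1
17 → 7 → 1
7 → none → 0
Sum: 4 + 1 + 1 + 1 + 1 + 0 = 8

8 inversions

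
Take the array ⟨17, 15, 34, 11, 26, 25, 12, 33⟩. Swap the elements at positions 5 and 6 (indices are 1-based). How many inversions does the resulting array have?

Positions 5 and 6 hold 26 and 25; after swapping, the array is [17, 15, 34, 11, 25, 26, 12, 33].
For each element, count later entries that are smaller:
17 → 15, 11, 12 → 3
15 → 11, 12 → 2
34 → 11, 25, 26, 12, 33 → 5
11 → none → 0
25 → 12 → 1
26 → 12 → 1
12 → none → 0
33 → none → 0
Sum: 3 + 2 + 5 + 0 + 1 + 1 + 0 + 0 = 12

There are 12 inversions.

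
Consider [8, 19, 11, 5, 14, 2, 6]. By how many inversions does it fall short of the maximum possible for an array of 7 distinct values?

7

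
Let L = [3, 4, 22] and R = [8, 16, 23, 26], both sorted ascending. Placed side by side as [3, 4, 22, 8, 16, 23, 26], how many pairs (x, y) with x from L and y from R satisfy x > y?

Cross-inversions: 2

For each element r of the right run, count left-run elements greater than r:
r = 8: 22 → 1
r = 16: 22 → 1
r = 23: none → 0
r = 26: none → 0
Cross-inversions: 1 + 1 + 0 + 0 = 2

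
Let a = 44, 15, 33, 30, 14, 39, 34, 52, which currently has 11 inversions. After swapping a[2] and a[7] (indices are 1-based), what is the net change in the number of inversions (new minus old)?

+5

Positions 2 and 7 hold 15 and 34; after swapping, the array is [44, 34, 33, 30, 14, 39, 15, 52].
Count, for each position, how many later elements it exceeds:
44 → 34, 33, 30, 14, 39, 15 → 6
34 → 33, 30, 14, 15 → 4
33 → 30, 14, 15 → 3
30 → 14, 15 → 2
14 → none → 0
39 → 15 → 1
15 → none → 0
52 → none → 0
Sum: 6 + 4 + 3 + 2 + 0 + 1 + 0 + 0 = 16
Change: 16 − 11 = +5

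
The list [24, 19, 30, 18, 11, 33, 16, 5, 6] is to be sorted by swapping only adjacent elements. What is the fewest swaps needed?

The minimum number of adjacent swaps to sort an array equals its inversion count, since every such swap removes exactly one inversion.
Count inversions — for each element, later elements that are smaller:
24: 19, 18, 11, 16, 5, 6 → 6
19: 18, 11, 16, 5, 6 → 5
30: 18, 11, 16, 5, 6 → 5
18: 11, 16, 5, 6 → 4
11: 5, 6 → 2
33: 16, 5, 6 → 3
16: 5, 6 → 2
5: none → 0
6: none → 0
Total inversions: 6 + 5 + 5 + 4 + 2 + 3 + 2 + 0 + 0 = 27

27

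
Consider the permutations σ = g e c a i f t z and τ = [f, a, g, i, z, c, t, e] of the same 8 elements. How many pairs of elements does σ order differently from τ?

15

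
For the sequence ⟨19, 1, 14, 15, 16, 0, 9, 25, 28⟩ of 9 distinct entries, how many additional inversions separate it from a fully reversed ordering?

23 inversions short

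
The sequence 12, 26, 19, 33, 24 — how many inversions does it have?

Out-of-order index pairs (0-indexed):
(1,2): 26 > 19
(1,4): 26 > 24
(3,4): 33 > 24
That's 3 pairs.

3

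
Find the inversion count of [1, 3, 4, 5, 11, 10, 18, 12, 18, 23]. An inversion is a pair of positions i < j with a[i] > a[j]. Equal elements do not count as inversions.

2 out-of-order pairs

Element-by-element contributions:
1 → none → 0
3 → none → 0
4 → none → 0
5 → none → 0
11 → 10 → 1
10 → none → 0
18 → 12 → 1
12 → none → 0
18 → none → 0
23 → none → 0
Sum: 0 + 0 + 0 + 0 + 1 + 0 + 1 + 0 + 0 + 0 = 2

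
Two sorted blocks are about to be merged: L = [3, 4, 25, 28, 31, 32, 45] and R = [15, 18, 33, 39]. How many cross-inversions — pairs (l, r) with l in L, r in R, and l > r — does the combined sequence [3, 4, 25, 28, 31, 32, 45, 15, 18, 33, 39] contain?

Count, for every r in R, how many entries of L exceed r:
r = 15: 25, 28, 31, 32, 45 → 5
r = 18: 25, 28, 31, 32, 45 → 5
r = 33: 45 → 1
r = 39: 45 → 1
Cross-inversions: 5 + 5 + 1 + 1 = 12

12 split inversions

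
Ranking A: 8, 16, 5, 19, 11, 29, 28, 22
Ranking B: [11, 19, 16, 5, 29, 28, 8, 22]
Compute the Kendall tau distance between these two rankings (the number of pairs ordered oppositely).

Assign each item its position (1..8) in the first ordering, then rewrite the second ordering as that position sequence:
positions: 8→1, 16→2, 5→3, 19→4, 11→5, 29→6, 28→7, 22→8
second ordering as positions: [5, 4, 2, 3, 6, 7, 1, 8]
Discordant pairs = inversions in this position sequence.
5: 4, 2, 3, 1 → 4
4: 2, 3, 1 → 3
2: 1 → 1
3: 1 → 1
6: 1 → 1
7: 1 → 1
1: 0
8: 0
Total: 4 + 3 + 1 + 1 + 1 + 1 + 0 + 0 = 11

Discordant pairs: 11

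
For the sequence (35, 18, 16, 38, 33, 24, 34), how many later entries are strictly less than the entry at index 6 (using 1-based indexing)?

0

The element at index 6 is 24.
Elements after it: 34
None of them are smaller than 24.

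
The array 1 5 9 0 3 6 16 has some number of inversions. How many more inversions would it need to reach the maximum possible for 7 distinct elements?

15

Maximum inversions for 7 distinct elements is C(7, 2) = 7·6/2 = 21.
Current inversions — for each element, count later smaller elements:
1: 1
5: 2
9: 3
0: 0
3: 0
6: 0
16: 0
Current total: 1 + 2 + 3 + 0 + 0 + 0 + 0 = 6
Shortfall: 21 − 6 = 15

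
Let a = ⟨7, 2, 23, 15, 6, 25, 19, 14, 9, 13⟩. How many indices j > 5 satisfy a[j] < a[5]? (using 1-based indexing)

The element at index 5 is 6.
Elements after it: 25, 19, 14, 9, 13
None of them are smaller than 6.

0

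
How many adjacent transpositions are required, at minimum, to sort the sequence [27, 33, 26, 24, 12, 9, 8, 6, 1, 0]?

44

Each adjacent swap fixes exactly one inversion, so the minimum swap count equals the number of inversions.
Count inversions — for each element, later elements that are smaller:
27: 26, 24, 12, 9, 8, 6, 1, 0 → 8
33: 26, 24, 12, 9, 8, 6, 1, 0 → 8
26: 24, 12, 9, 8, 6, 1, 0 → 7
24: 12, 9, 8, 6, 1, 0 → 6
12: 9, 8, 6, 1, 0 → 5
9: 8, 6, 1, 0 → 4
8: 6, 1, 0 → 3
6: 1, 0 → 2
1: 0 → 1
0: none → 0
Total inversions: 8 + 8 + 7 + 6 + 5 + 4 + 3 + 2 + 1 + 0 = 44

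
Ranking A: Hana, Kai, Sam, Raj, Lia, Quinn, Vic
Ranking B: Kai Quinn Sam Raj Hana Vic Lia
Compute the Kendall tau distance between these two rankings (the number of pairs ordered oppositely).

8

Assign each item its position (1..7) in the first ordering, then rewrite the second ordering as that position sequence:
positions: Hana→1, Kai→2, Sam→3, Raj→4, Lia→5, Quinn→6, Vic→7
second ordering as positions: [2, 6, 3, 4, 1, 7, 5]
Discordant pairs = inversions in this position sequence.
2: 1 → 1
6: 3, 4, 1, 5 → 4
3: 1 → 1
4: 1 → 1
1: 0
7: 5 → 1
5: 0
Total: 1 + 4 + 1 + 1 + 0 + 1 + 0 = 8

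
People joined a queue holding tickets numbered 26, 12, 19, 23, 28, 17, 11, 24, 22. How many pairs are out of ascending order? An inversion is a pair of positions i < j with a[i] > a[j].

19

For each element, count later entries that are smaller:
26: 7
12: 1
19: 2
23: 3
28: 4
17: 1
11: 0
24: 1
22: 0
Sum: 7 + 1 + 2 + 3 + 4 + 1 + 0 + 1 + 0 = 19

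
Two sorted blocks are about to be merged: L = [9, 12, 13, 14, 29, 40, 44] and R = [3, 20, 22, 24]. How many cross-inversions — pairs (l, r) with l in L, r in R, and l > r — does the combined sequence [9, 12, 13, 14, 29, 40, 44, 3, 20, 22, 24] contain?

16

For each element r of the right run, count left-run elements greater than r:
r = 3: 9, 12, 13, 14, 29, 40, 44 → 7
r = 20: 29, 40, 44 → 3
r = 22: 29, 40, 44 → 3
r = 24: 29, 40, 44 → 3
Cross-inversions: 7 + 3 + 3 + 3 = 16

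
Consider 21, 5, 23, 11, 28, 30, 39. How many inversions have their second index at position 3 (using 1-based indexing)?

The element at index 3 is 23.
Elements before it: 21, 5
None of them are larger than 23.

0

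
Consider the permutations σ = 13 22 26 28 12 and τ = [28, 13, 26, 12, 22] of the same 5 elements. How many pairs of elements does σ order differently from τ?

5 discordant pairs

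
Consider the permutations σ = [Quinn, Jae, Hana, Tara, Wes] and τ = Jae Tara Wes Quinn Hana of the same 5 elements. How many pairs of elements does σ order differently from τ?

Discordant pairs: 5

Assign each item its position (1..5) in the first ordering, then rewrite the second ordering as that position sequence:
positions: Quinn→1, Jae→2, Hana→3, Tara→4, Wes→5
second ordering as positions: [2, 4, 5, 1, 3]
Discordant pairs = inversions in this position sequence.
2: 1 → 1
4: 1, 3 → 2
5: 1, 3 → 2
1: 0
3: 0
Total: 1 + 2 + 2 + 0 + 0 = 5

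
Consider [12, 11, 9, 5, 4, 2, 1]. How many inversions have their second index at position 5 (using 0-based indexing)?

5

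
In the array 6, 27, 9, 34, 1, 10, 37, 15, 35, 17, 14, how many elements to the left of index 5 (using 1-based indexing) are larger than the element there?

4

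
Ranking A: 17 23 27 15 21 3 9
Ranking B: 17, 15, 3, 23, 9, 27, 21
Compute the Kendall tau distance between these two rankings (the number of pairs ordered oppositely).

7 discordant pairs

Assign each item its position (1..7) in the first ordering, then rewrite the second ordering as that position sequence:
positions: 17→1, 23→2, 27→3, 15→4, 21→5, 3→6, 9→7
second ordering as positions: [1, 4, 6, 2, 7, 3, 5]
Discordant pairs = inversions in this position sequence.
1: 0
4: 2, 3 → 2
6: 2, 3, 5 → 3
2: 0
7: 3, 5 → 2
3: 0
5: 0
Total: 0 + 2 + 3 + 0 + 2 + 0 + 0 = 7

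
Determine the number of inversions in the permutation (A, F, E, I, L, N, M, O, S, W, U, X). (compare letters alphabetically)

Sweep left to right; for each value list the smaller values that follow it:
A → none → 0
F → E → 1
E → none → 0
I → none → 0
L → none → 0
N → M → 1
M → none → 0
O → none → 0
S → none → 0
W → U → 1
U → none → 0
X → none → 0
Sum: 0 + 1 + 0 + 0 + 0 + 1 + 0 + 0 + 0 + 1 + 0 + 0 = 3

There are 3 out-of-order pairs.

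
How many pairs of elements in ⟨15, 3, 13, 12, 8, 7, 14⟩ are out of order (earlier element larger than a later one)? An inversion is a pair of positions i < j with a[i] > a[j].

Inversion pairs (indices are 1-based):
(1,2): 15 > 3
(1,3): 15 > 13
(1,4): 15 > 12
(1,5): 15 > 8
(1,6): 15 > 7
(1,7): 15 > 14
(3,4): 13 > 12
(3,5): 13 > 8
(3,6): 13 > 7
(4,5): 12 > 8
(4,6): 12 > 7
(5,6): 8 > 7
That's 12 pairs.

Out-of-order pairs: 12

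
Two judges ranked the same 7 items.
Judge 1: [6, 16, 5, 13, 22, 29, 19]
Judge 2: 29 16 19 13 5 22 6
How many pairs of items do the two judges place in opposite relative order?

Assign each item its position (1..7) in the first ordering, then rewrite the second ordering as that position sequence:
positions: 6→1, 16→2, 5→3, 13→4, 22→5, 29→6, 19→7
second ordering as positions: [6, 2, 7, 4, 3, 5, 1]
Discordant pairs = inversions in this position sequence.
6: 2, 4, 3, 5, 1 → 5
2: 1 → 1
7: 4, 3, 5, 1 → 4
4: 3, 1 → 2
3: 1 → 1
5: 1 → 1
1: 0
Total: 5 + 1 + 4 + 2 + 1 + 1 + 0 = 14

14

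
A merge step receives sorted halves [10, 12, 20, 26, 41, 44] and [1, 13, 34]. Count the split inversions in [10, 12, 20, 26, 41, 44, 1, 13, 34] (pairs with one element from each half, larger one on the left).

For each element r of the right run, count left-run elements greater than r:
r = 1: 10, 12, 20, 26, 41, 44 → 6
r = 13: 20, 26, 41, 44 → 4
r = 34: 41, 44 → 2
Cross-inversions: 6 + 4 + 2 = 12

Split inversions: 12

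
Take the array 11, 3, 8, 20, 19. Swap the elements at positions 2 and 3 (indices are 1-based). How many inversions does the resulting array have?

Positions 2 and 3 hold 3 and 8; after swapping, the array is [11, 8, 3, 20, 19].
For each element, count later entries that are smaller:
11 → 8, 3 → 2
8 → 3 → 1
3 → none → 0
20 → 19 → 1
19 → none → 0
Sum: 2 + 1 + 0 + 1 + 0 = 4

4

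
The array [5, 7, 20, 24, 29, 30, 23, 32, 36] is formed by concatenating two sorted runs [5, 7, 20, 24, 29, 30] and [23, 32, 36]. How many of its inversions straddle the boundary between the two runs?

3

Count, for every r in R, how many entries of L exceed r:
r = 23: 24, 29, 30 → 3
r = 32: none → 0
r = 36: none → 0
Cross-inversions: 3 + 0 + 0 = 3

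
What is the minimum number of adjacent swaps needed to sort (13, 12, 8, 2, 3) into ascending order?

The minimum number of adjacent swaps to sort an array equals its inversion count, since every such swap removes exactly one inversion.
Count inversions — for each element, later elements that are smaller:
13: 12, 8, 2, 3 → 4
12: 8, 2, 3 → 3
8: 2, 3 → 2
2: none → 0
3: none → 0
Total inversions: 4 + 3 + 2 + 0 + 0 = 9

9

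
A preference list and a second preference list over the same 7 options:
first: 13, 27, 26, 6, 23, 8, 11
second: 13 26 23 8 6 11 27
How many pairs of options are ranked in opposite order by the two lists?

7 pairs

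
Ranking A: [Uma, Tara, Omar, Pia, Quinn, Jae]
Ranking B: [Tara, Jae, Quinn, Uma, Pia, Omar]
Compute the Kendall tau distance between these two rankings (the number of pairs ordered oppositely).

9

Assign each item its position (1..6) in the first ordering, then rewrite the second ordering as that position sequence:
positions: Uma→1, Tara→2, Omar→3, Pia→4, Quinn→5, Jae→6
second ordering as positions: [2, 6, 5, 1, 4, 3]
Discordant pairs = inversions in this position sequence.
2: 1 → 1
6: 5, 1, 4, 3 → 4
5: 1, 4, 3 → 3
1: 0
4: 3 → 1
3: 0
Total: 1 + 4 + 3 + 0 + 1 + 0 = 9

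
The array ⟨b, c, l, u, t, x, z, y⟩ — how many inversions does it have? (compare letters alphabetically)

2 inversions

Sweep left to right; for each value list the smaller values that follow it:
b: 0
c: 0
l: 0
u: 1
t: 0
x: 0
z: 1
y: 0
Sum: 0 + 0 + 0 + 1 + 0 + 0 + 1 + 0 = 2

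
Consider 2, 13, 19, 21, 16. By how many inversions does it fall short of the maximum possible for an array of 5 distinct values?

8

Maximum inversions for 5 distinct elements is C(5, 2) = 5·4/2 = 10.
Current inversions — for each element, count later smaller elements:
2: 0
13: 0
19: 1
21: 1
16: 0
Current total: 0 + 0 + 1 + 1 + 0 = 2
Shortfall: 10 − 2 = 8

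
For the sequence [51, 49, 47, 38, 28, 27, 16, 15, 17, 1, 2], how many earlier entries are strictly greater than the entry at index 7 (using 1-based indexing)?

The element at index 7 is 16.
Elements before it: 51, 49, 47, 38, 28, 27
Those larger than 16: 51, 49, 47, 38, 28, 27

6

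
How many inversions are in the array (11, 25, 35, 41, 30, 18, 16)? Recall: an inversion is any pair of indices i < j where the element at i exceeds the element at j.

11

Out-of-order index pairs (1-indexed):
(2,6): 25 > 18
(2,7): 25 > 16
(3,5): 35 > 30
(3,6): 35 > 18
(3,7): 35 > 16
(4,5): 41 > 30
(4,6): 41 > 18
(4,7): 41 > 16
(5,6): 30 > 18
(5,7): 30 > 16
(6,7): 18 > 16
That's 11 pairs.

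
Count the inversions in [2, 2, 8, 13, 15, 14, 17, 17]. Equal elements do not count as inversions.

1

Sweep left to right; for each value list the smaller values that follow it:
2 → none → 0
2 → none → 0
8 → none → 0
13 → none → 0
15 → 14 → 1
14 → none → 0
17 → none → 0
17 → none → 0
Sum: 0 + 0 + 0 + 0 + 1 + 0 + 0 + 0 = 1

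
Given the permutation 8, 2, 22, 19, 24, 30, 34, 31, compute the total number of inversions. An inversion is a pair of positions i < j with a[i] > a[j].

3

For each element, count later entries that are smaller:
8 → 2 → 1
2 → none → 0
22 → 19 → 1
19 → none → 0
24 → none → 0
30 → none → 0
34 → 31 → 1
31 → none → 0
Sum: 1 + 0 + 1 + 0 + 0 + 0 + 1 + 0 = 3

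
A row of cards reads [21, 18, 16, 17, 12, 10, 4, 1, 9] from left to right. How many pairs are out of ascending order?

Inversions: 33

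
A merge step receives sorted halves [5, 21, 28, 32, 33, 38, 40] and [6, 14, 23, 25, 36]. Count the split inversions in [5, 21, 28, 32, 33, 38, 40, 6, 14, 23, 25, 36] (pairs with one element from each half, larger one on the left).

Count, for every r in R, how many entries of L exceed r:
r = 6: 21, 28, 32, 33, 38, 40 → 6
r = 14: 21, 28, 32, 33, 38, 40 → 6
r = 23: 28, 32, 33, 38, 40 → 5
r = 25: 28, 32, 33, 38, 40 → 5
r = 36: 38, 40 → 2
Cross-inversions: 6 + 6 + 5 + 5 + 2 = 24

24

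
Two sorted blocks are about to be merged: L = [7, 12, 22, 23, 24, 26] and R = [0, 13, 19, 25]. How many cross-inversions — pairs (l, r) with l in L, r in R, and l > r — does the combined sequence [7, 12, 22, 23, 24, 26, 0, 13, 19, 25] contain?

15 cross-inversions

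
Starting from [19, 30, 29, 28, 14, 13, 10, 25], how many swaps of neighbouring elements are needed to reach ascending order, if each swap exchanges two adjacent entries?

Each adjacent swap fixes exactly one inversion, so the minimum swap count equals the number of inversions.
Count inversions — for each element, later elements that are smaller:
19: 14, 13, 10 → 3
30: 29, 28, 14, 13, 10, 25 → 6
29: 28, 14, 13, 10, 25 → 5
28: 14, 13, 10, 25 → 4
14: 13, 10 → 2
13: 10 → 1
10: none → 0
25: none → 0
Total inversions: 3 + 6 + 5 + 4 + 2 + 1 + 0 + 0 = 21

21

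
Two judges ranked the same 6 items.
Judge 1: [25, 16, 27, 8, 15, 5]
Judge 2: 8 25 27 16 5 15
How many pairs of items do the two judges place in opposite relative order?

Assign each item its position (1..6) in the first ordering, then rewrite the second ordering as that position sequence:
positions: 25→1, 16→2, 27→3, 8→4, 15→5, 5→6
second ordering as positions: [4, 1, 3, 2, 6, 5]
Discordant pairs = inversions in this position sequence.
4: 1, 3, 2 → 3
1: 0
3: 2 → 1
2: 0
6: 5 → 1
5: 0
Total: 3 + 0 + 1 + 0 + 1 + 0 = 5

5 discordant pairs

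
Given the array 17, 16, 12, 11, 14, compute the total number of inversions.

8 inversions

Listing every pair i<j with a[i]>a[j] (using 1-based positions):
(1,2): 17 > 16
(1,3): 17 > 12
(1,4): 17 > 11
(1,5): 17 > 14
(2,3): 16 > 12
(2,4): 16 > 11
(2,5): 16 > 14
(3,4): 12 > 11
That's 8 pairs.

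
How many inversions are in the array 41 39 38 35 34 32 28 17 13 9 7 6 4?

Sweep left to right; for each value list the smaller values that follow it:
41 → 39, 38, 35, 34, 32, 28, 17, 13, 9, 7, 6, 4 → 12
39 → 38, 35, 34, 32, 28, 17, 13, 9, 7, 6, 4 → 11
38 → 35, 34, 32, 28, 17, 13, 9, 7, 6, 4 → 10
35 → 34, 32, 28, 17, 13, 9, 7, 6, 4 → 9
34 → 32, 28, 17, 13, 9, 7, 6, 4 → 8
32 → 28, 17, 13, 9, 7, 6, 4 → 7
28 → 17, 13, 9, 7, 6, 4 → 6
17 → 13, 9, 7, 6, 4 → 5
13 → 9, 7, 6, 4 → 4
9 → 7, 6, 4 → 3
7 → 6, 4 → 2
6 → 4 → 1
4 → none → 0
Sum: 12 + 11 + 10 + 9 + 8 + 7 + 6 + 5 + 4 + 3 + 2 + 1 + 0 = 78

Inversions: 78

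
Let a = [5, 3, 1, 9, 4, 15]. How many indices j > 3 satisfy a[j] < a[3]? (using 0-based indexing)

1

The element at index 3 is 9.
Elements after it: 4, 15
Those smaller than 9: 4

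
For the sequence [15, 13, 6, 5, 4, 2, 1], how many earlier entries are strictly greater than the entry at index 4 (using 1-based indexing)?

The element at index 4 is 5.
Elements before it: 15, 13, 6
Those larger than 5: 15, 13, 6

3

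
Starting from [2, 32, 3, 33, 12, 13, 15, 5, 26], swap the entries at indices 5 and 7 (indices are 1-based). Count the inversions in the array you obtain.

Positions 5 and 7 hold 12 and 15; after swapping, the array is [2, 32, 3, 33, 15, 13, 12, 5, 26].
For each element, count later entries that are smaller:
2: 0
32: 6
3: 0
33: 5
15: 3
13: 2
12: 1
5: 0
26: 0
Sum: 0 + 6 + 0 + 5 + 3 + 2 + 1 + 0 + 0 = 17

17 inversions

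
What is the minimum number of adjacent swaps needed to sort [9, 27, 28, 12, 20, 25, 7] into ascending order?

Swaps: 12

The minimum number of adjacent swaps to sort an array equals its inversion count, since every such swap removes exactly one inversion.
Count inversions — for each element, later elements that are smaller:
9: 7 → 1
27: 12, 20, 25, 7 → 4
28: 12, 20, 25, 7 → 4
12: 7 → 1
20: 7 → 1
25: 7 → 1
7: none → 0
Total inversions: 1 + 4 + 4 + 1 + 1 + 1 + 0 = 12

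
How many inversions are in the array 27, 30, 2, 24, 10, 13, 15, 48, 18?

17 inversions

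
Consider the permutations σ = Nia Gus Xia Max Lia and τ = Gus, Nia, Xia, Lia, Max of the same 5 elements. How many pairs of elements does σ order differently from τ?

2

Assign each item its position (1..5) in the first ordering, then rewrite the second ordering as that position sequence:
positions: Nia→1, Gus→2, Xia→3, Max→4, Lia→5
second ordering as positions: [2, 1, 3, 5, 4]
Discordant pairs = inversions in this position sequence.
2: 1 → 1
1: 0
3: 0
5: 4 → 1
4: 0
Total: 1 + 0 + 0 + 1 + 0 = 2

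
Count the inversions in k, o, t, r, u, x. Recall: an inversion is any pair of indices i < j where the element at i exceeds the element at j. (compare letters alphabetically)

Element-by-element contributions:
k: 0
o: 0
t: 1
r: 0
u: 0
x: 0
Sum: 0 + 0 + 1 + 0 + 0 + 0 = 1

1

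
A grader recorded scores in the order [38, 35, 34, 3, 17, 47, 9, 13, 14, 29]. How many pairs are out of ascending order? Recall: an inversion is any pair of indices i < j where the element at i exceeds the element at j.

28

Element-by-element contributions:
38: 8
35: 7
34: 6
3: 0
17: 3
47: 4
9: 0
13: 0
14: 0
29: 0
Sum: 8 + 7 + 6 + 0 + 3 + 4 + 0 + 0 + 0 + 0 = 28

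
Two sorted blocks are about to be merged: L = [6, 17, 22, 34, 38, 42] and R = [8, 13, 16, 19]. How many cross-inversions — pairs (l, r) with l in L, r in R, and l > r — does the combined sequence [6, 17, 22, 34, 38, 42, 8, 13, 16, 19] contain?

Take each right-half value and tally the left-half values above it:
r = 8: 17, 22, 34, 38, 42 → 5
r = 13: 17, 22, 34, 38, 42 → 5
r = 16: 17, 22, 34, 38, 42 → 5
r = 19: 22, 34, 38, 42 → 4
Cross-inversions: 5 + 5 + 5 + 4 = 19

19 cross-inversions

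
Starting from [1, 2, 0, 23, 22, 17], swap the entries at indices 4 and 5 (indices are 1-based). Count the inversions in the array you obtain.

There are 4 inversions.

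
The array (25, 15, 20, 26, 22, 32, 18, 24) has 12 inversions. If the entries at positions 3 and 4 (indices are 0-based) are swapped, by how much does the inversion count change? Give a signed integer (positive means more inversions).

Positions 3 and 4 hold 26 and 22; after swapping, the array is [25, 15, 20, 22, 26, 32, 18, 24].
Element-by-element contributions:
25: 5
15: 0
20: 1
22: 1
26: 2
32: 2
18: 0
24: 0
Sum: 5 + 0 + 1 + 1 + 2 + 2 + 0 + 0 = 11
Change: 11 − 12 = -1

-1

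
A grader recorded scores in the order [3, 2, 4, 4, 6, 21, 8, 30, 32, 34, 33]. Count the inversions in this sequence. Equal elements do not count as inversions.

There are 3 inversions.

Element-by-element contributions:
3: 1
2: 0
4: 0
4: 0
6: 0
21: 1
8: 0
30: 0
32: 0
34: 1
33: 0
Sum: 1 + 0 + 0 + 0 + 0 + 1 + 0 + 0 + 0 + 1 + 0 = 3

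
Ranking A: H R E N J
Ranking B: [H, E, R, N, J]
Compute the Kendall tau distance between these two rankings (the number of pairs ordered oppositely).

Assign each item its position (1..5) in the first ordering, then rewrite the second ordering as that position sequence:
positions: H→1, R→2, E→3, N→4, J→5
second ordering as positions: [1, 3, 2, 4, 5]
Discordant pairs = inversions in this position sequence.
1: 0
3: 2 → 1
2: 0
4: 0
5: 0
Total: 0 + 1 + 0 + 0 + 0 = 1

1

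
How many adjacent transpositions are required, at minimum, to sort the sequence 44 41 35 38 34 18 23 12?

The minimum number of adjacent swaps to sort an array equals its inversion count, since every such swap removes exactly one inversion.
Count inversions — for each element, later elements that are smaller:
44: 41, 35, 38, 34, 18, 23, 12 → 7
41: 35, 38, 34, 18, 23, 12 → 6
35: 34, 18, 23, 12 → 4
38: 34, 18, 23, 12 → 4
34: 18, 23, 12 → 3
18: 12 → 1
23: 12 → 1
12: none → 0
Total inversions: 7 + 6 + 4 + 4 + 3 + 1 + 1 + 0 = 26

26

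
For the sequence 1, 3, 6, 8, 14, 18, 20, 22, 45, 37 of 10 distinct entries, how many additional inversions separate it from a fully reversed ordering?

44

Maximum inversions for 10 distinct elements is C(10, 2) = 10·9/2 = 45.
Current inversions — for each element, count later smaller elements:
1: 0
3: 0
6: 0
8: 0
14: 0
18: 0
20: 0
22: 0
45: 1
37: 0
Current total: 0 + 0 + 0 + 0 + 0 + 0 + 0 + 0 + 1 + 0 = 1
Shortfall: 45 − 1 = 44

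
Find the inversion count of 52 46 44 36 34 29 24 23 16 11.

45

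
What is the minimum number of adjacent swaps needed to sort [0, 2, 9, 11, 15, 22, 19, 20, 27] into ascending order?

2

The minimum number of adjacent swaps to sort an array equals its inversion count, since every such swap removes exactly one inversion.
Count inversions — for each element, later elements that are smaller:
0: none → 0
2: none → 0
9: none → 0
11: none → 0
15: none → 0
22: 19, 20 → 2
19: none → 0
20: none → 0
27: none → 0
Total inversions: 0 + 0 + 0 + 0 + 0 + 2 + 0 + 0 + 0 = 2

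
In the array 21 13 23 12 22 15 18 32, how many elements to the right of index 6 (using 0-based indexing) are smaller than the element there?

0 such elements

The element at index 6 is 18.
Elements after it: 32
None of them are smaller than 18.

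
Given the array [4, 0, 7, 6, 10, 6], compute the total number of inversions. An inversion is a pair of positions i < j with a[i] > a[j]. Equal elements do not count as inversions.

Count, for each position, how many later elements it exceeds:
4: 1
0: 0
7: 2
6: 0
10: 1
6: 0
Sum: 1 + 0 + 2 + 0 + 1 + 0 = 4

4 inversions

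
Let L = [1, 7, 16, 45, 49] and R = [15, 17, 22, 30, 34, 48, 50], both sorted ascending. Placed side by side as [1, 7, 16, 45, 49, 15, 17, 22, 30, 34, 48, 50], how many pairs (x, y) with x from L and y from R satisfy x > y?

12 cross-inversions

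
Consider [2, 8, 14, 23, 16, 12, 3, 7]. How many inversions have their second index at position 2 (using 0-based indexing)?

0

The element at index 2 is 14.
Elements before it: 2, 8
None of them are larger than 14.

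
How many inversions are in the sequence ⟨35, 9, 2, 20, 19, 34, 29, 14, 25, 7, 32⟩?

For each element, count later entries that are smaller:
35: 10
9: 2
2: 0
20: 3
19: 2
34: 5
29: 3
14: 1
25: 1
7: 0
32: 0
Sum: 10 + 2 + 0 + 3 + 2 + 5 + 3 + 1 + 1 + 0 + 0 = 27

27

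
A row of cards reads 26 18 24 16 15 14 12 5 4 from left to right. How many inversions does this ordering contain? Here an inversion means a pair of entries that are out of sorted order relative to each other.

35

For each element, count later entries that are smaller:
26: 8
18: 6
24: 6
16: 5
15: 4
14: 3
12: 2
5: 1
4: 0
Sum: 8 + 6 + 6 + 5 + 4 + 3 + 2 + 1 + 0 = 35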